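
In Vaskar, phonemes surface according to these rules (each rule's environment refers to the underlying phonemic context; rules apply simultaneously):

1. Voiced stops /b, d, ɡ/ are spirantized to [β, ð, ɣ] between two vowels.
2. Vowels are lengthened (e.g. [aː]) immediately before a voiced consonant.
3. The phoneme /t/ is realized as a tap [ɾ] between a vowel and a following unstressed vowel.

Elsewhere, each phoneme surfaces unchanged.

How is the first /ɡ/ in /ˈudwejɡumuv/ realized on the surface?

[ɡ]

/ɡ/ (between /j/ and /u/) fails the environment for rule 1, so it stays [ɡ].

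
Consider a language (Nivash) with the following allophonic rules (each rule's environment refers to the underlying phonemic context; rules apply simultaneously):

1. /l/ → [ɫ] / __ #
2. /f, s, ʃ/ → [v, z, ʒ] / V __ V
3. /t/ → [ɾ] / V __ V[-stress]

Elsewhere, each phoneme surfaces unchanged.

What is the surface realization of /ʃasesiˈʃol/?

[ʃazeziˈʒoɫ]

/ʃ/ (word-initial) is in the target of rule 2 but the environment (between two vowels) is not met → [ʃ].
/a/ stays [a].
Rule 2 applies to /s/ (between /a/ and /e/: between two vowels) → [z].
/e/ (between /s/ and /s/): no rule targets it → [e].
/s/ meets the environment for rule 2 (between two vowels) → [z].
/i/ — not in any rule's target class → [i].
/ʃ/ meets the environment for rule 2 (between two vowels) → [ʒ].
/o/ stays [o].
/l/ meets the environment for rule 1 (word-finally) → [ɫ].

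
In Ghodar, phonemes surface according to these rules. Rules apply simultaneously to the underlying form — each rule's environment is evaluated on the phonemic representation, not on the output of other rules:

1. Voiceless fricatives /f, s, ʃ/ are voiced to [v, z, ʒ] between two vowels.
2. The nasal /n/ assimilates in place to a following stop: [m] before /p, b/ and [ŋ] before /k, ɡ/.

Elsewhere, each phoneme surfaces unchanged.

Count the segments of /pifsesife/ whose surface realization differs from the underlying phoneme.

2

Segments that undergo a rule: /s/ → [z] (rule 1); /f/ → [v] (rule 1).
All other segments surface unchanged.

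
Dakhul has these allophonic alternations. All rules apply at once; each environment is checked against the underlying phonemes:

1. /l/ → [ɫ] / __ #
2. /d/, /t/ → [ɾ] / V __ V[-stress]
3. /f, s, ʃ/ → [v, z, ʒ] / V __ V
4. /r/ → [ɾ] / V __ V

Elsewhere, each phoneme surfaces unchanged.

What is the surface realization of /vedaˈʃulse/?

[veɾaˈʒulse]

/v/ (word-initial) is unaffected → [v].
/e/ (between /v/ and /d/): no rule targets it → [e].
/d/ — between /e/ and /a/, between a vowel and a following unstressed vowel — surfaces as [ɾ] (rule 2).
/a/ (between /d/ and /ʃ/): no rule targets it → [a].
/ʃ/ — between /a/ and /u/, between two vowels — surfaces as [ʒ] (rule 3).
/u/ — not in any rule's target class → [u].
/l/ (between /u/ and /s/) is in the target of rule 1 but the environment (word-finally) is not met → [l].
/s/ (between /l/ and /e/): rule 3 targets it, but not between two vowels → unchanged [s].
/e/ stays [e].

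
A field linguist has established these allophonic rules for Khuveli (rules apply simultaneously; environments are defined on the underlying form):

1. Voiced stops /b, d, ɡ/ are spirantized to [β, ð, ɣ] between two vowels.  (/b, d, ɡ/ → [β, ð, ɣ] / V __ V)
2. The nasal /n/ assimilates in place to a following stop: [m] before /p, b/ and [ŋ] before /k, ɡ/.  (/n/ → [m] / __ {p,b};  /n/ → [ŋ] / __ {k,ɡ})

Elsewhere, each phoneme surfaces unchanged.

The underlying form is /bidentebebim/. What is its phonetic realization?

[biðenteβeβim]

/b/ (word-initial): rule 1 targets it, but not between two vowels → unchanged [b].
/i/ stays [i].
/d/ (between /i/ and /e/): between two vowels, so rule 1 applies → [ð].
/e/ stays [e].
/n/ (between /e/ and /t/): rule 2 targets it, but not before a labial or velar stop → unchanged [n].
/t/ — not in any rule's target class → [t].
/e/ (between /t/ and /b/) is unaffected → [e].
/b/ (between /e/ and /e/) occurs between two vowels → [β] by rule 1.
/e/ (between /b/ and /b/): no rule targets it → [e].
/b/ (between /e/ and /i/): between two vowels, so rule 1 applies → [β].
/i/ — not in any rule's target class → [i].
/m/ — not in any rule's target class → [m].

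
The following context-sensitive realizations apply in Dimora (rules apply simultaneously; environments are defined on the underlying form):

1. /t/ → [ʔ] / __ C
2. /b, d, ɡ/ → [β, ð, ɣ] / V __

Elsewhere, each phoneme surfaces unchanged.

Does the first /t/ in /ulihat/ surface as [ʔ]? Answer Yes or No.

No

/t/ (word-final): rule 1 targets it, but not immediately before a consonant → unchanged [t].
The actual realization is [t], not [ʔ].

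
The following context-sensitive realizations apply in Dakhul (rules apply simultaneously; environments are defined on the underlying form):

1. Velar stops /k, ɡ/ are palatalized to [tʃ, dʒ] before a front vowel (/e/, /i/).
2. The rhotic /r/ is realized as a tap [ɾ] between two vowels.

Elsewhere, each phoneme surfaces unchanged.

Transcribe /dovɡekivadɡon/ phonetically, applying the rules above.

[dovdʒetʃivadɡon]

/d/ (word-initial): no rule targets it → [d].
/o/ — not in any rule's target class → [o].
/v/ — not in any rule's target class → [v].
/ɡ/ (between /v/ and /e/): before a front vowel, so rule 1 applies → [dʒ].
/e/ — not in any rule's target class → [e].
Rule 1 applies to /k/ (between /e/ and /i/: before a front vowel) → [tʃ].
/i/ (between /k/ and /v/) is unaffected → [i].
/v/ (between /i/ and /a/): no rule targets it → [v].
/a/ stays [a].
/d/ (between /a/ and /ɡ/) is unaffected → [d].
/ɡ/ (between /d/ and /o/) fails the environment for rule 1, so it stays [ɡ].
/o/ — not in any rule's target class → [o].
/n/ stays [n].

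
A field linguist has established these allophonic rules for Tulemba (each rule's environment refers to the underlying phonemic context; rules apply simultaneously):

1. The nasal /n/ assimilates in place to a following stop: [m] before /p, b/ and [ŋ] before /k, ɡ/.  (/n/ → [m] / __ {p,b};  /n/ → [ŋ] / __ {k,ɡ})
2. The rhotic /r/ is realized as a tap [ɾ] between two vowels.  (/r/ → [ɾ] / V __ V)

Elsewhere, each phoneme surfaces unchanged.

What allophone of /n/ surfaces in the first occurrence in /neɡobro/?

/n/ (word-initial): rule 1 targets it, but not before a labial or velar stop → unchanged [n].

[n]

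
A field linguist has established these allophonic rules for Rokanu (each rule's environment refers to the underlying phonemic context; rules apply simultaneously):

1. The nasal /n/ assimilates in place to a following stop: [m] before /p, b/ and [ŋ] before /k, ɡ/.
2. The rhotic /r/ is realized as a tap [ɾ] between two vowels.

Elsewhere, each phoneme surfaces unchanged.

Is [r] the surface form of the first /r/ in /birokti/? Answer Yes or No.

No

/r/ — between /i/ and /o/, between two vowels — surfaces as [ɾ] (rule 2).
The actual realization is [ɾ], not [r].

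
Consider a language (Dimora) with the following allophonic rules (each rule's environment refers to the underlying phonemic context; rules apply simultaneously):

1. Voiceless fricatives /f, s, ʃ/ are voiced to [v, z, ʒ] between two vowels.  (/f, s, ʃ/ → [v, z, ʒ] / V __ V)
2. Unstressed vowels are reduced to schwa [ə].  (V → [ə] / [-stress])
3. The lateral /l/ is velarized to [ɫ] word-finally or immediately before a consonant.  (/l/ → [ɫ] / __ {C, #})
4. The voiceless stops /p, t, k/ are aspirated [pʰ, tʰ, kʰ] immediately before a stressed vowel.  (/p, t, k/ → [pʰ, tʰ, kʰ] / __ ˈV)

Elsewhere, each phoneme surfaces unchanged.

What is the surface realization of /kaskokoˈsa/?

[kəskəkəˈza]

/k/ (word-initial) is in the target of rule 4 but the environment (immediately before a stressed vowel) is not met → [k].
/a/ — between /k/ and /s/, in an unstressed syllable — surfaces as [ə] (rule 2).
/s/ — between /a/ and /k/; rule 1 does not apply here → [s].
/k/ (between /s/ and /o/) is in the target of rule 4 but the environment (immediately before a stressed vowel) is not met → [k].
Rule 2 applies to /o/ (between /k/ and /k/: in an unstressed syllable) → [ə].
/k/ (between /o/ and /o/): rule 4 targets it, but not immediately before a stressed vowel → unchanged [k].
/o/ meets the environment for rule 2 (in an unstressed syllable) → [ə].
/s/ — between /o/ and /a/, between two vowels — surfaces as [z] (rule 1).
/a/ (word-final) is in the target of rule 2 but the environment (in an unstressed syllable) is not met → [a].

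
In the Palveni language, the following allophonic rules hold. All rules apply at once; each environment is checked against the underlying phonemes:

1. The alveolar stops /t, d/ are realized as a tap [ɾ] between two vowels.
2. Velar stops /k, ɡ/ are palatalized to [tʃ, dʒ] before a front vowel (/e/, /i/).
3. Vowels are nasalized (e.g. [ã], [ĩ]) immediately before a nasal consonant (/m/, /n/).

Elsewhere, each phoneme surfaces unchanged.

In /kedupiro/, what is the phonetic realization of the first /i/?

/i/ — between /p/ and /r/; rule 3 does not apply here → [i].

[i]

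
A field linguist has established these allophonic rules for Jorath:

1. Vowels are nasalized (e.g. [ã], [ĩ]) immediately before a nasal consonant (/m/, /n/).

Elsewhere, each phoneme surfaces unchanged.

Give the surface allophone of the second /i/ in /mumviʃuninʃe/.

[ĩ]

/i/ — between /n/ and /n/, before a nasal consonant — surfaces as [ĩ] (rule 1).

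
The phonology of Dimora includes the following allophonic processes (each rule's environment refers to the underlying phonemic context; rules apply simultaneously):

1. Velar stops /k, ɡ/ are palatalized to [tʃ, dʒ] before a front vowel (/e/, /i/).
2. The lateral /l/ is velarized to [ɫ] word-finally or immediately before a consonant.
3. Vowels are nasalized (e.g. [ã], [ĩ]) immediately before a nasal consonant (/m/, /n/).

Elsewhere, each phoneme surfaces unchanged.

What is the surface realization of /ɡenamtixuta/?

/ɡ/ meets the environment for rule 1 (before a front vowel) → [dʒ].
/e/ (between /ɡ/ and /n/): before a nasal consonant, so rule 3 applies → [ẽ].
/a/ (between /n/ and /m/): before a nasal consonant, so rule 3 applies → [ã].
/i/ (between /t/ and /x/) is in the target of rule 3 but the environment (before a nasal consonant) is not met → [i].
/u/ (between /x/ and /t/): rule 3 targets it, but not before a nasal consonant → unchanged [u].
/a/ (word-final) is in the target of rule 3 but the environment (before a nasal consonant) is not met → [a].

[dʒẽnãmtixuta]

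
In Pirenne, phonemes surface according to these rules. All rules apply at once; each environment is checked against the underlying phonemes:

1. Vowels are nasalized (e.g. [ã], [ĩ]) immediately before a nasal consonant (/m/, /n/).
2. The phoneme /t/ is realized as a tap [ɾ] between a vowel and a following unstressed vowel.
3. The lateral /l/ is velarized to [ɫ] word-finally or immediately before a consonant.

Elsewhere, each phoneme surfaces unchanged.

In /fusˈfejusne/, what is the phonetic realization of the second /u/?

[u]

/u/ (between /j/ and /s/) is in the target of rule 1 but the environment (before a nasal consonant) is not met → [u].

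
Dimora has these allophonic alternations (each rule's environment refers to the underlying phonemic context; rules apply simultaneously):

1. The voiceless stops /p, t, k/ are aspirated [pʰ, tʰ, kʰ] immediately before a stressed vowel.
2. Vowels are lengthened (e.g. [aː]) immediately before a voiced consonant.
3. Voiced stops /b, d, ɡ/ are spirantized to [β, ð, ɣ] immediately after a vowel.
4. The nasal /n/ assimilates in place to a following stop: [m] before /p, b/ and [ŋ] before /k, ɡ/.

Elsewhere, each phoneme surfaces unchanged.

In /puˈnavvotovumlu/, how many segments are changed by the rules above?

4

Segments that undergo a rule: /u/ → [uː] (rule 2); /a/ → [aː] (rule 2); /o/ → [oː] (rule 2); /u/ → [uː] (rule 2).
All other segments surface unchanged.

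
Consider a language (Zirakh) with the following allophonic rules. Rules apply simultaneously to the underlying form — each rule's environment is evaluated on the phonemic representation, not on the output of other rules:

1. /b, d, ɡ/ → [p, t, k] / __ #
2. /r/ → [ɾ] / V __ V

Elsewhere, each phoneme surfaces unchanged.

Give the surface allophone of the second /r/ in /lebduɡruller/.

/r/ (word-final) is in the target of rule 2 but the environment (between two vowels) is not met → [r].

[r]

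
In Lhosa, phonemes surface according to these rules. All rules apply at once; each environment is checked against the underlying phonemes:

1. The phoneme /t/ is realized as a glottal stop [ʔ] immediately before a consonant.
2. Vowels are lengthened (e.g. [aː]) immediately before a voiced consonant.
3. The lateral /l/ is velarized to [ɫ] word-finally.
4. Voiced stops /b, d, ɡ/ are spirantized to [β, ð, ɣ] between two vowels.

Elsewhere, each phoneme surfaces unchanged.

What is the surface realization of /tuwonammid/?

/t/ (word-initial) fails the environment for rule 1, so it stays [t].
/u/ (between /t/ and /w/) occurs before a voiced consonant → [uː] by rule 2.
/w/ (between /u/ and /o/): no rule targets it → [w].
/o/ — between /w/ and /n/, before a voiced consonant — surfaces as [oː] (rule 2).
/n/ (between /o/ and /a/): no rule targets it → [n].
/a/ (between /n/ and /m/) occurs before a voiced consonant → [aː] by rule 2.
/m/ — not in any rule's target class → [m].
/m/ stays [m].
/i/ — between /m/ and /d/, before a voiced consonant — surfaces as [iː] (rule 2).
/d/ (word-final): rule 4 targets it, but not between two vowels → unchanged [d].

[tuːwoːnaːmmiːd]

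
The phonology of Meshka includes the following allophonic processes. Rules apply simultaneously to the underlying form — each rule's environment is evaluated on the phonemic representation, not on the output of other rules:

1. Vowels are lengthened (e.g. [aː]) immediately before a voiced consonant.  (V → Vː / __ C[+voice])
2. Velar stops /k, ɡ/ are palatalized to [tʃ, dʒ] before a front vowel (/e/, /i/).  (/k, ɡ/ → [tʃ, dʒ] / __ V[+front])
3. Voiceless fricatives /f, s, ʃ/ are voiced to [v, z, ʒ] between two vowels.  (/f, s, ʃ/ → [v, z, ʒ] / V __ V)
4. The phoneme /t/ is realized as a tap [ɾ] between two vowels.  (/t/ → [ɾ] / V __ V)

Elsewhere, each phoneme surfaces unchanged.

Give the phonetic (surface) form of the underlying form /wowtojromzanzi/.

[woːwtoːjroːmzaːnzi]

/w/ stays [w].
Rule 1 applies to /o/ (between /w/ and /w/: before a voiced consonant) → [oː].
/w/ (between /o/ and /t/): no rule targets it → [w].
/t/ (between /w/ and /o/) is in the target of rule 4 but the environment (between two vowels) is not met → [t].
/o/ (between /t/ and /j/) occurs before a voiced consonant → [oː] by rule 1.
/j/ — not in any rule's target class → [j].
/r/ stays [r].
/o/ (between /r/ and /m/): before a voiced consonant, so rule 1 applies → [oː].
/m/ — not in any rule's target class → [m].
/z/ — not in any rule's target class → [z].
/a/ (between /z/ and /n/) occurs before a voiced consonant → [aː] by rule 1.
/n/ stays [n].
/z/ (between /n/ and /i/): no rule targets it → [z].
/i/ (word-final): rule 1 targets it, but not before a voiced consonant → unchanged [i].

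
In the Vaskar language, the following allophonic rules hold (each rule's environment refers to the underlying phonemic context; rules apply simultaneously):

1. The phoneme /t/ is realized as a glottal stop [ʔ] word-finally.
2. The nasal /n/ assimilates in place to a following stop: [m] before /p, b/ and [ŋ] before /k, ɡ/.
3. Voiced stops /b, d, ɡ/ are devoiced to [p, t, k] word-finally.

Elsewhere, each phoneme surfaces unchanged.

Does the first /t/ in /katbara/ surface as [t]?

Yes

/t/ — between /a/ and /b/; rule 1 does not apply here → [t].
The actual realization is [t], which matches [t].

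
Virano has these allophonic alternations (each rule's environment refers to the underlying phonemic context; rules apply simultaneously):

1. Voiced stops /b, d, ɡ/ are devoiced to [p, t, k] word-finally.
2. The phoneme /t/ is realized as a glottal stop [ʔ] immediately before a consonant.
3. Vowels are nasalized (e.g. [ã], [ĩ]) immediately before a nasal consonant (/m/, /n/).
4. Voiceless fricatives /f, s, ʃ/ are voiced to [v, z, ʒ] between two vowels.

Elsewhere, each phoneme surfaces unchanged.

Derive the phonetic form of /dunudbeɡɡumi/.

[dũnudbeɡɡũmi]

/d/ — word-initial; rule 1 does not apply here → [d].
/u/ (between /d/ and /n/) occurs before a nasal consonant → [ũ] by rule 3.
/n/ (between /u/ and /u/): no rule targets it → [n].
/u/ (between /n/ and /d/): rule 3 targets it, but not before a nasal consonant → unchanged [u].
/d/ — between /u/ and /b/; rule 1 does not apply here → [d].
/b/ (between /d/ and /e/) is in the target of rule 1 but the environment (word-finally) is not met → [b].
/e/ (between /b/ and /ɡ/) is in the target of rule 3 but the environment (before a nasal consonant) is not met → [e].
/ɡ/ — between /e/ and /ɡ/; rule 1 does not apply here → [ɡ].
/ɡ/ (between /ɡ/ and /u/) fails the environment for rule 1, so it stays [ɡ].
/u/ (between /ɡ/ and /m/) occurs before a nasal consonant → [ũ] by rule 3.
/m/ (between /u/ and /i/) is unaffected → [m].
/i/ (word-final) fails the environment for rule 3, so it stays [i].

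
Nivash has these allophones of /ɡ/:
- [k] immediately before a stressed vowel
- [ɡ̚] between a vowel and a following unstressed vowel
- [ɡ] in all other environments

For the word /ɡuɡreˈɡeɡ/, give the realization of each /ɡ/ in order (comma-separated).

Occurrence 1 (position 1): no conditioning environment matches → elsewhere allophone [ɡ].
Occurrence 2 (position 3): no conditioning environment matches → elsewhere allophone [ɡ].
Occurrence 3 (position 6): immediately before a stressed vowel → [k].
Occurrence 4 (position 8): no conditioning environment matches → elsewhere allophone [ɡ].

[ɡ], [ɡ], [k], [ɡ]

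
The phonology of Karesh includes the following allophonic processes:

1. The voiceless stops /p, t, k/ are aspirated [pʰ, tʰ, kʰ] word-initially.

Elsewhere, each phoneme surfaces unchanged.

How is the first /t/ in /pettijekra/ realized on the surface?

[t]

/t/ (between /e/ and /t/) fails the environment for rule 1, so it stays [t].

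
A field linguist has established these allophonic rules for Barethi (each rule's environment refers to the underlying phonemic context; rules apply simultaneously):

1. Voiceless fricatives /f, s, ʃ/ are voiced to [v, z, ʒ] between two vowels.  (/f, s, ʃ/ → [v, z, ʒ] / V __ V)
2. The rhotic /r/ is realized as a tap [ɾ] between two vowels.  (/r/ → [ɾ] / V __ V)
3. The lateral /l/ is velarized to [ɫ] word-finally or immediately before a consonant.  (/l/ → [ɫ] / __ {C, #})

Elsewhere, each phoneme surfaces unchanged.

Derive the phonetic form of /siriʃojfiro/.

[siɾiʒojfiɾo]

/s/ (word-initial) is in the target of rule 1 but the environment (between two vowels) is not met → [s].
/r/ (between /i/ and /i/) occurs between two vowels → [ɾ] by rule 2.
/ʃ/ (between /i/ and /o/): between two vowels, so rule 1 applies → [ʒ].
/f/ (between /j/ and /i/): rule 1 targets it, but not between two vowels → unchanged [f].
/r/ (between /i/ and /o/) occurs between two vowels → [ɾ] by rule 2.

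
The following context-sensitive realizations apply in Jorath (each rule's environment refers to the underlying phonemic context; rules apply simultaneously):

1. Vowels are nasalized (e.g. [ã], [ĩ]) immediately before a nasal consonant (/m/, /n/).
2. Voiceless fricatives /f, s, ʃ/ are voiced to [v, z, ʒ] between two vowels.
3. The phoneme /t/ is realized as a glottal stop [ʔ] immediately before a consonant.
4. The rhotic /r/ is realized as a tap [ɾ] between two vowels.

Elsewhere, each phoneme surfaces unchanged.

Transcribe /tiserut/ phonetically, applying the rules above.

[tizeɾut]

/t/ (word-initial) fails the environment for rule 3, so it stays [t].
/i/ (between /t/ and /s/): rule 1 targets it, but not before a nasal consonant → unchanged [i].
Rule 2 applies to /s/ (between /i/ and /e/: between two vowels) → [z].
/e/ — between /s/ and /r/; rule 1 does not apply here → [e].
/r/ (between /e/ and /u/): between two vowels, so rule 4 applies → [ɾ].
/u/ (between /r/ and /t/): rule 1 targets it, but not before a nasal consonant → unchanged [u].
/t/ (word-final): rule 3 targets it, but not immediately before a consonant → unchanged [t].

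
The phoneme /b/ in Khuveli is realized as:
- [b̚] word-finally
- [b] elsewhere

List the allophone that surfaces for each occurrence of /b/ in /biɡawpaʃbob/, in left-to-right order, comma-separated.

Occurrence 1 (position 1): no conditioning environment matches → elsewhere allophone [b].
Occurrence 2 (position 9): no conditioning environment matches → elsewhere allophone [b].
Occurrence 3 (position 11): word-finally → [b̚].

[b], [b], [b̚]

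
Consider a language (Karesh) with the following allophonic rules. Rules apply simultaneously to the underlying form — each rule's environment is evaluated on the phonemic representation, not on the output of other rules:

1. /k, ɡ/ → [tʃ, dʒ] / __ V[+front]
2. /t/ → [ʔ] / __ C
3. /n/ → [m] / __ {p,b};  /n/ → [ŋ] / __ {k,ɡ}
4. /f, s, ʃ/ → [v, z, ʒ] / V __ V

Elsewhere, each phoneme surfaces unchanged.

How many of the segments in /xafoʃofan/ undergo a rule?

3

Segments that undergo a rule: /f/ → [v] (rule 4); /ʃ/ → [ʒ] (rule 4); /f/ → [v] (rule 4).
All other segments surface unchanged.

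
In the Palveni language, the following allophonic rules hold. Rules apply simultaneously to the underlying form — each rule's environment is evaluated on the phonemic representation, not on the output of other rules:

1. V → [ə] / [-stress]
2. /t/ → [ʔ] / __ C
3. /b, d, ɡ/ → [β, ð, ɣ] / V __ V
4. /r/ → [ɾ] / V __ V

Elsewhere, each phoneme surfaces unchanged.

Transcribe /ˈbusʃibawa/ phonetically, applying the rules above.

/b/ (word-initial): rule 3 targets it, but not between two vowels → unchanged [b].
/u/ (between /b/ and /s/): rule 1 targets it, but not in an unstressed syllable → unchanged [u].
/i/ meets the environment for rule 1 (in an unstressed syllable) → [ə].
/b/ — between /i/ and /a/, between two vowels — surfaces as [β] (rule 3).
/a/ — between /b/ and /w/, in an unstressed syllable — surfaces as [ə] (rule 1).
/a/ — word-final, in an unstressed syllable — surfaces as [ə] (rule 1).

[ˈbusʃəβəwə]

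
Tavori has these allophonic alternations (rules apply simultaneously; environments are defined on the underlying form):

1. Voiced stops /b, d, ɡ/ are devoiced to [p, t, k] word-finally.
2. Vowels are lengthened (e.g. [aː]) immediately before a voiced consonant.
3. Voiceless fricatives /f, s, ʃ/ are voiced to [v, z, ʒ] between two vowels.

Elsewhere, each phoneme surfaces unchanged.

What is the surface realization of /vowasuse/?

/v/ (word-initial) is unaffected → [v].
/o/ (between /v/ and /w/): before a voiced consonant, so rule 2 applies → [oː].
/w/ (between /o/ and /a/) is unaffected → [w].
/a/ (between /w/ and /s/): rule 2 targets it, but not before a voiced consonant → unchanged [a].
/s/ (between /a/ and /u/): between two vowels, so rule 3 applies → [z].
/u/ (between /s/ and /s/): rule 2 targets it, but not before a voiced consonant → unchanged [u].
/s/ (between /u/ and /e/): between two vowels, so rule 3 applies → [z].
/e/ (word-final): rule 2 targets it, but not before a voiced consonant → unchanged [e].

[voːwazuze]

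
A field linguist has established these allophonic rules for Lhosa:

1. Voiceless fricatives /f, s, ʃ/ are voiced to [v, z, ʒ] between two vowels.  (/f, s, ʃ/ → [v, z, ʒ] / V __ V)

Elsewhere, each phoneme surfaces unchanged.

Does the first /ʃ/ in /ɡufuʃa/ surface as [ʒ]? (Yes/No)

/ʃ/ (between /u/ and /a/) occurs between two vowels → [ʒ] by rule 1.
The actual realization is [ʒ], which matches [ʒ].

Yes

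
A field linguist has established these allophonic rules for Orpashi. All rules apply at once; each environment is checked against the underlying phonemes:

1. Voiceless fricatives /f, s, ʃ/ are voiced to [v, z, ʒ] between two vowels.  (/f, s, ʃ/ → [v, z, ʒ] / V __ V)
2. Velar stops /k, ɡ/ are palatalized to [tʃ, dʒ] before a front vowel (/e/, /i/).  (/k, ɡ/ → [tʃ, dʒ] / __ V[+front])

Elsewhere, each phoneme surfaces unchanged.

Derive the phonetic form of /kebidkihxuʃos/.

/k/ (word-initial): before a front vowel, so rule 2 applies → [tʃ].
/e/ stays [e].
/b/ (between /e/ and /i/): no rule targets it → [b].
/i/ stays [i].
/d/ stays [d].
Rule 2 applies to /k/ (between /d/ and /i/: before a front vowel) → [tʃ].
/i/ (between /k/ and /h/) is unaffected → [i].
/h/ (between /i/ and /x/) is unaffected → [h].
/x/ — not in any rule's target class → [x].
/u/ stays [u].
/ʃ/ (between /u/ and /o/): between two vowels, so rule 1 applies → [ʒ].
/o/ stays [o].
/s/ (word-final): rule 1 targets it, but not between two vowels → unchanged [s].

[tʃebidtʃihxuʒos]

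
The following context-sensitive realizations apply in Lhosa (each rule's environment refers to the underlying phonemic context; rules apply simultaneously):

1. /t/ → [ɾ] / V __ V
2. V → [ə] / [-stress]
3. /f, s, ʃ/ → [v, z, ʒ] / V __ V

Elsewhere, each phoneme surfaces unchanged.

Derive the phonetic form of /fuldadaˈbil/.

[fəldədəˈbil]

/f/ (word-initial) fails the environment for rule 3, so it stays [f].
/u/ meets the environment for rule 2 (in an unstressed syllable) → [ə].
/l/ (between /u/ and /d/): no rule targets it → [l].
/d/ stays [d].
/a/ (between /d/ and /d/) occurs in an unstressed syllable → [ə] by rule 2.
/d/ (between /a/ and /a/) is unaffected → [d].
/a/ meets the environment for rule 2 (in an unstressed syllable) → [ə].
/b/ stays [b].
/i/ (between /b/ and /l/): rule 2 targets it, but not in an unstressed syllable → unchanged [i].
/l/ (word-final) is unaffected → [l].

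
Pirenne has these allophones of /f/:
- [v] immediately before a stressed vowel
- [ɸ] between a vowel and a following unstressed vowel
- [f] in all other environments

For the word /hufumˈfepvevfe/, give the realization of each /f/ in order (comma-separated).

Occurrence 1 (position 3): between a vowel and a following unstressed vowel → [ɸ].
Occurrence 2 (position 6): immediately before a stressed vowel → [v].
Occurrence 3 (position 12): no conditioning environment matches → elsewhere allophone [f].

[ɸ], [v], [f]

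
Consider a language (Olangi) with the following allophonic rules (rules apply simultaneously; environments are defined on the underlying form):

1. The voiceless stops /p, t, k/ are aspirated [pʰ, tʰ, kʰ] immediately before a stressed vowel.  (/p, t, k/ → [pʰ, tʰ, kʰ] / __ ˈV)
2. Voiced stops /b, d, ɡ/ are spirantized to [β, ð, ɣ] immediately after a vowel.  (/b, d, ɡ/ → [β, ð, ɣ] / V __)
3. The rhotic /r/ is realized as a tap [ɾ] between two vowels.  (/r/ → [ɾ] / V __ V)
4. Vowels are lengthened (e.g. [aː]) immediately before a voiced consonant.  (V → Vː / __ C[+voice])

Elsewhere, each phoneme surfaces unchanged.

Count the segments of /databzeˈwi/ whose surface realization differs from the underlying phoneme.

3

Segments that undergo a rule: /a/ → [aː] (rule 4); /b/ → [β] (rule 2); /e/ → [eː] (rule 4).
All other segments surface unchanged.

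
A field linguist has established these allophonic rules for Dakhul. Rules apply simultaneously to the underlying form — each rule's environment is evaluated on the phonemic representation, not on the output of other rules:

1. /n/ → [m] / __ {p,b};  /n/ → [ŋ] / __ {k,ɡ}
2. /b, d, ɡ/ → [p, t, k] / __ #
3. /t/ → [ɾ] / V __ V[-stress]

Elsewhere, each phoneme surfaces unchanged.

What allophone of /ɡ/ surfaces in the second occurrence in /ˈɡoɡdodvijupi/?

[ɡ]

/ɡ/ (between /o/ and /d/) is in the target of rule 2 but the environment (word-finally) is not met → [ɡ].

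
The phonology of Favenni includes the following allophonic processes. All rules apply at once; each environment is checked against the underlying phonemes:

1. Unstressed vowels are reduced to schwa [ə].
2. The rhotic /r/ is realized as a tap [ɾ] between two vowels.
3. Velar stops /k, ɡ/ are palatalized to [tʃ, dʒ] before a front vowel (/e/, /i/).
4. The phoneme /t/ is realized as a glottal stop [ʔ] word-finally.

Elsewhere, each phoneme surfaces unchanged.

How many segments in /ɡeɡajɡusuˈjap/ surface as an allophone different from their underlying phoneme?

Segments that undergo a rule: /ɡ/ → [dʒ] (rule 3); /e/ → [ə] (rule 1); /a/ → [ə] (rule 1); /u/ → [ə] (rule 1); /u/ → [ə] (rule 1).
All other segments surface unchanged.

5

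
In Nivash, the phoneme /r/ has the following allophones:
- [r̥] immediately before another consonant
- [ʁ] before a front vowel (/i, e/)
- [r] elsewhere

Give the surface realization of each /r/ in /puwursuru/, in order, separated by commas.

Occurrence 1 (position 5): immediately before another consonant → [r̥].
Occurrence 2 (position 8): no conditioning environment matches → elsewhere allophone [r].

[r̥], [r]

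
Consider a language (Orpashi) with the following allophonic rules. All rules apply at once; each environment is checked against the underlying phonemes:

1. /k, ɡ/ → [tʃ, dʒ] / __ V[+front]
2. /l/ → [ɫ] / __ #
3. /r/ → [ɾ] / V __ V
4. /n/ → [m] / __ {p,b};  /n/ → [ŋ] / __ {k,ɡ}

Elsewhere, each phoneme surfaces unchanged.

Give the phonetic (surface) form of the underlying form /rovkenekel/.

[rovtʃenetʃeɫ]

/r/ (word-initial) fails the environment for rule 3, so it stays [r].
/o/ (between /r/ and /v/) is unaffected → [o].
/v/ — not in any rule's target class → [v].
/k/ meets the environment for rule 1 (before a front vowel) → [tʃ].
/e/ stays [e].
/n/ (between /e/ and /e/) is in the target of rule 4 but the environment (before a labial or velar stop) is not met → [n].
/e/ stays [e].
Rule 1 applies to /k/ (between /e/ and /e/: before a front vowel) → [tʃ].
/e/ (between /k/ and /l/): no rule targets it → [e].
/l/ (word-final) occurs word-finally → [ɫ] by rule 2.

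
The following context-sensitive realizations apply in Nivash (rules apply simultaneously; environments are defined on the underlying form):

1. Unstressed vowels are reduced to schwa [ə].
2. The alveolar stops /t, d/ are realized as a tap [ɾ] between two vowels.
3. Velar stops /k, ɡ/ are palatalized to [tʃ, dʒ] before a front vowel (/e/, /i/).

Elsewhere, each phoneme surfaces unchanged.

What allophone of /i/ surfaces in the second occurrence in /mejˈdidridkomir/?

Rule 1 applies to /i/ (between /r/ and /d/: in an unstressed syllable) → [ə].

[ə]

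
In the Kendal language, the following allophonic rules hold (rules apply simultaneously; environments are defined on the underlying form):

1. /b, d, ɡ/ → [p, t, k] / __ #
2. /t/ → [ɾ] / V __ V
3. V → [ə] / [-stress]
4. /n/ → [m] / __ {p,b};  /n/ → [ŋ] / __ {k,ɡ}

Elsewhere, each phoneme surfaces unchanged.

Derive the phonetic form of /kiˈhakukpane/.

[kəˈhakəkpənə]

/k/ (word-initial): no rule targets it → [k].
/i/ meets the environment for rule 3 (in an unstressed syllable) → [ə].
/h/ (between /i/ and /a/): no rule targets it → [h].
/a/ (between /h/ and /k/) fails the environment for rule 3, so it stays [a].
/k/ (between /a/ and /u/) is unaffected → [k].
/u/ (between /k/ and /k/): in an unstressed syllable, so rule 3 applies → [ə].
/k/ (between /u/ and /p/): no rule targets it → [k].
/p/ stays [p].
/a/ meets the environment for rule 3 (in an unstressed syllable) → [ə].
/n/ (between /a/ and /e/) fails the environment for rule 4, so it stays [n].
/e/ (word-final): in an unstressed syllable, so rule 3 applies → [ə].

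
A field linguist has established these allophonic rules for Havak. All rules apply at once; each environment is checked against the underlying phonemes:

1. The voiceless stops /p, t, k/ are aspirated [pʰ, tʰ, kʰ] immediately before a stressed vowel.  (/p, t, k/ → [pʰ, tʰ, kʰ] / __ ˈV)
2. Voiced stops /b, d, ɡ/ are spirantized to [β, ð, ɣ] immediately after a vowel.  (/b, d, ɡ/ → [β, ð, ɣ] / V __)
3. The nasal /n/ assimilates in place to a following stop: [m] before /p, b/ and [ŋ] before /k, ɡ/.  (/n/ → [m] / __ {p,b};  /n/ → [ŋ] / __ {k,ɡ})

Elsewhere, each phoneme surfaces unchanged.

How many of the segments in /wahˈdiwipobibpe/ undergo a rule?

2

Segments that undergo a rule: /b/ → [β] (rule 2); /b/ → [β] (rule 2).
All other segments surface unchanged.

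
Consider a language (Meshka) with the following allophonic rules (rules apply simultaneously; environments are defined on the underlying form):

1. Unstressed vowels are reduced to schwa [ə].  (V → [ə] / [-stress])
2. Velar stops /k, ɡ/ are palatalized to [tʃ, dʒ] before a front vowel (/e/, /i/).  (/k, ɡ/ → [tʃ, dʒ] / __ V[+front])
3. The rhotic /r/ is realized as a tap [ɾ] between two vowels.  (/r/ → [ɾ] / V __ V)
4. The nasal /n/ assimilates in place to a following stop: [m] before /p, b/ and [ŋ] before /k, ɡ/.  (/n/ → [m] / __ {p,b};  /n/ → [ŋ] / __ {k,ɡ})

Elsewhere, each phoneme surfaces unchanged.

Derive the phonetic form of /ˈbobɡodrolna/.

/o/ (between /b/ and /b/) fails the environment for rule 1, so it stays [o].
/ɡ/ — between /b/ and /o/; rule 2 does not apply here → [ɡ].
/o/ — between /ɡ/ and /d/, in an unstressed syllable — surfaces as [ə] (rule 1).
/r/ (between /d/ and /o/): rule 3 targets it, but not between two vowels → unchanged [r].
/o/ meets the environment for rule 1 (in an unstressed syllable) → [ə].
/n/ (between /l/ and /a/): rule 4 targets it, but not before a labial or velar stop → unchanged [n].
/a/ (word-final): in an unstressed syllable, so rule 1 applies → [ə].

[ˈbobɡədrəlnə]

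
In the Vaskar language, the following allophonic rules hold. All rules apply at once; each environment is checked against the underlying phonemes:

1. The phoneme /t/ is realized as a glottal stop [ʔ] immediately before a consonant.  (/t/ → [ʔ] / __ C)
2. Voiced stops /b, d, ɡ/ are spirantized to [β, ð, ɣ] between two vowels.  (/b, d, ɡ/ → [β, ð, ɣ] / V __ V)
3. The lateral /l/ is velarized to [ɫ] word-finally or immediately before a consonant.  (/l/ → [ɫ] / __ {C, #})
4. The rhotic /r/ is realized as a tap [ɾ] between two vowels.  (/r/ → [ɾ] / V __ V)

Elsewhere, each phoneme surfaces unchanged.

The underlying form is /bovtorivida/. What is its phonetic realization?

[bovtoɾiviða]

/b/ (word-initial) fails the environment for rule 2, so it stays [b].
/o/ stays [o].
/v/ stays [v].
/t/ (between /v/ and /o/): rule 1 targets it, but not immediately before a consonant → unchanged [t].
/o/ — not in any rule's target class → [o].
/r/ meets the environment for rule 4 (between two vowels) → [ɾ].
/i/ (between /r/ and /v/) is unaffected → [i].
/v/ (between /i/ and /i/): no rule targets it → [v].
/i/ (between /v/ and /d/) is unaffected → [i].
/d/ (between /i/ and /a/): between two vowels, so rule 2 applies → [ð].
/a/ (word-final): no rule targets it → [a].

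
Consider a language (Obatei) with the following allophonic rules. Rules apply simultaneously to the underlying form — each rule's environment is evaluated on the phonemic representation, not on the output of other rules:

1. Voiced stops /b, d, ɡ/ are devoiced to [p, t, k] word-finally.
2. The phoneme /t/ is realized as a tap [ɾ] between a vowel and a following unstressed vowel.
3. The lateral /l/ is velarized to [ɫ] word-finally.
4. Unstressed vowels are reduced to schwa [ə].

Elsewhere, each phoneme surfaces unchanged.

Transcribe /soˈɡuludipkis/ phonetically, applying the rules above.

/s/ (word-initial): no rule targets it → [s].
/o/ meets the environment for rule 4 (in an unstressed syllable) → [ə].
/ɡ/ (between /o/ and /u/) is in the target of rule 1 but the environment (word-finally) is not met → [ɡ].
/u/ (between /ɡ/ and /l/) is in the target of rule 4 but the environment (in an unstressed syllable) is not met → [u].
/l/ (between /u/ and /u/) is in the target of rule 3 but the environment (word-finally) is not met → [l].
Rule 4 applies to /u/ (between /l/ and /d/: in an unstressed syllable) → [ə].
/d/ (between /u/ and /i/) fails the environment for rule 1, so it stays [d].
/i/ — between /d/ and /p/, in an unstressed syllable — surfaces as [ə] (rule 4).
/p/ — not in any rule's target class → [p].
/k/ — not in any rule's target class → [k].
Rule 4 applies to /i/ (between /k/ and /s/: in an unstressed syllable) → [ə].
/s/ (word-final): no rule targets it → [s].

[səˈɡulədəpkəs]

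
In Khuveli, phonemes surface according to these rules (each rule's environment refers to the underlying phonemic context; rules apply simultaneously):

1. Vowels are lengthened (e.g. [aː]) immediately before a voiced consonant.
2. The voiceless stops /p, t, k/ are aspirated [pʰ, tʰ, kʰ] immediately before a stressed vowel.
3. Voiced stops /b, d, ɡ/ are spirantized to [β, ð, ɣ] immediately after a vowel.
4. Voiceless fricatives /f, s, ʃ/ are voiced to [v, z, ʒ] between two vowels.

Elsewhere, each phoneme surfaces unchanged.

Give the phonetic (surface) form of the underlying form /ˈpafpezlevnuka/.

[ˈpʰafpeːzleːvnuka]

/p/ (word-initial): immediately before a stressed vowel, so rule 2 applies → [pʰ].
/a/ — between /p/ and /f/; rule 1 does not apply here → [a].
/f/ (between /a/ and /p/): rule 4 targets it, but not between two vowels → unchanged [f].
/p/ — between /f/ and /e/; rule 2 does not apply here → [p].
/e/ — between /p/ and /z/, before a voiced consonant — surfaces as [eː] (rule 1).
/z/ stays [z].
/l/ (between /z/ and /e/) is unaffected → [l].
/e/ meets the environment for rule 1 (before a voiced consonant) → [eː].
/v/ — not in any rule's target class → [v].
/n/ stays [n].
/u/ — between /n/ and /k/; rule 1 does not apply here → [u].
/k/ — between /u/ and /a/; rule 2 does not apply here → [k].
/a/ (word-final) fails the environment for rule 1, so it stays [a].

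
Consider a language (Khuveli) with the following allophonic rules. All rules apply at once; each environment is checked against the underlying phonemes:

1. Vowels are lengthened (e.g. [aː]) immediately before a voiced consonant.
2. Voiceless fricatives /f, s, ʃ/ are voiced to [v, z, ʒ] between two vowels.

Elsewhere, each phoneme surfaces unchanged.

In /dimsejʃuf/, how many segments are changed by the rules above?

Segments that undergo a rule: /i/ → [iː] (rule 1); /e/ → [eː] (rule 1).
All other segments surface unchanged.

2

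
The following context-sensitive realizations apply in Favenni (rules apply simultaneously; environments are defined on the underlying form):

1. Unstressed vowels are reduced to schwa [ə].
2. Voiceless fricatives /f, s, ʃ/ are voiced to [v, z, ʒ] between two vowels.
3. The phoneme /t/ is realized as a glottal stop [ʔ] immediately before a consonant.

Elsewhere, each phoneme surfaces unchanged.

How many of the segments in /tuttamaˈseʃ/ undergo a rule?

5

Segments that undergo a rule: /u/ → [ə] (rule 1); /t/ → [ʔ] (rule 3); /a/ → [ə] (rule 1); /a/ → [ə] (rule 1); /s/ → [z] (rule 2).
All other segments surface unchanged.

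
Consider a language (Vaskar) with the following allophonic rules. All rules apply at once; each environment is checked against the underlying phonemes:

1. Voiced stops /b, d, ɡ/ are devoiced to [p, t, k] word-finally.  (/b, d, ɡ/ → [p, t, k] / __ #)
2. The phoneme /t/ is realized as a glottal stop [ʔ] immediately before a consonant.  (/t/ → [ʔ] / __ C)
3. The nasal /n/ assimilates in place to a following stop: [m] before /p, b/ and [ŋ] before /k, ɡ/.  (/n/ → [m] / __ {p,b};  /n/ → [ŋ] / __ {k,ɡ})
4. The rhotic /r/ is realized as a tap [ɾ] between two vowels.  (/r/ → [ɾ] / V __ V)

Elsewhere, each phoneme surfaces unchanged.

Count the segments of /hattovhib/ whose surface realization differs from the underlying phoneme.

Segments that undergo a rule: /t/ → [ʔ] (rule 2); /b/ → [p] (rule 1).
All other segments surface unchanged.

2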